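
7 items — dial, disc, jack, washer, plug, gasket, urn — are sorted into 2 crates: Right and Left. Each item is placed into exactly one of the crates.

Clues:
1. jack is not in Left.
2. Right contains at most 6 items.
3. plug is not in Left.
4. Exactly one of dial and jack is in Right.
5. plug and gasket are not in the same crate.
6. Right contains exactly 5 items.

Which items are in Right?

Right = {disc, jack, plug, urn, washer}

From (1): jack ∉ Left.
From (3): plug ∉ Left.
Only one crate left: jack ∈ Right.
Only one crate left: plug ∈ Right.
(4) (exactly one): dial ∉ Right.
(5): gasket ∉ Right.
(6): only 5 candidates remain for Right, so all are in.
Only one crate left: dial ∈ Left.
Only one crate left: gasket ∈ Left.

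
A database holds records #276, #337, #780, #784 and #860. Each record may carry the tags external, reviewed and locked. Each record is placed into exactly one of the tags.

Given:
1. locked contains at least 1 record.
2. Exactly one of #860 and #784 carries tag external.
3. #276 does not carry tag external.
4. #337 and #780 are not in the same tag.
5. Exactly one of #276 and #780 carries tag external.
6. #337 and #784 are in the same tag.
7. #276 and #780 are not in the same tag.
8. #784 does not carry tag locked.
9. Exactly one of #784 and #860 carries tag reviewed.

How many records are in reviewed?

2

From (3): #276 ∉ external.
From (8): #784 ∉ locked.
(5) (exactly one): #780 ∈ external.
(6): #337 matches #784: #337 ∉ locked.
(4): #337 ∉ external.
(6): #784 matches #337: #784 ∉ external.
Only one tag left: #337 ∈ reviewed.
Only one tag left: #784 ∈ reviewed.
(2) (exactly one): #860 ∈ external.
(1): only 1 candidates remain for locked, so all are in.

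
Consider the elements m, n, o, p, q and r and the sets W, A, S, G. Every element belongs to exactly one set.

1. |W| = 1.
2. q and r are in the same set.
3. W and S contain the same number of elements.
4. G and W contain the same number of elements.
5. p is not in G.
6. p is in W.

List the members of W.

From (5): p ∉ G.
From (6): p ∈ W.
(1): W already has 1, so the rest are out.

W = {p}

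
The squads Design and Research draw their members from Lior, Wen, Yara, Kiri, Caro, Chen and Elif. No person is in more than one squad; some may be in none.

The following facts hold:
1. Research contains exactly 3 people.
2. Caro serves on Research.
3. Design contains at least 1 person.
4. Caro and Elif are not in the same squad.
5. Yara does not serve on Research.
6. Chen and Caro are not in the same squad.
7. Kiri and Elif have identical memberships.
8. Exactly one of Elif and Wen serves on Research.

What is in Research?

From (2): Caro ∈ Research.
From (5): Yara ∉ Research.
(4): Elif ∉ Research.
(6): Chen ∉ Research.
(7): Kiri matches Elif: Kiri ∉ Research.
(8) (exactly one): Wen ∈ Research.
(1): only 3 candidates remain for Research, so all are in.

Research = {Caro, Lior, Wen}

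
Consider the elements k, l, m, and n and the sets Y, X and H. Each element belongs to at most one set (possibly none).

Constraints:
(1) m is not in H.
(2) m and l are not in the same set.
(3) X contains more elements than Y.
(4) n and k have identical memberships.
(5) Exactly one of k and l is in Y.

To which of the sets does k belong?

k: X

From (1): m ∉ H.
Suppose k ∈ Y: no assignment then satisfies all the clues, so k ∉ Y.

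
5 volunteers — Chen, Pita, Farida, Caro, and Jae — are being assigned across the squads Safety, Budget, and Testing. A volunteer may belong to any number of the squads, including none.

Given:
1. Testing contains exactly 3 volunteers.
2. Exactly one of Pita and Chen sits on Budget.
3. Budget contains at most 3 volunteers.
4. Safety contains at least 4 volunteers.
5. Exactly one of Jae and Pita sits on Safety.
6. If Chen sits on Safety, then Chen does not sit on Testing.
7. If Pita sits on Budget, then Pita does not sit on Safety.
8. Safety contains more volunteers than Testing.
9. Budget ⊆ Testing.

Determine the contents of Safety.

Safety = {Caro, Chen, Farida, Jae}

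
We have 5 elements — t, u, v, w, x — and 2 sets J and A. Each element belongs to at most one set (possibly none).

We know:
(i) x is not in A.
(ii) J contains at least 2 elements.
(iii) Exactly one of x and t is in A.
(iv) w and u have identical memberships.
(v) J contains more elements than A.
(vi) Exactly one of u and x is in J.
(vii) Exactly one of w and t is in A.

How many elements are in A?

From (i): x ∉ A.
(iii) (exactly one): t ∈ A.
(vii) (exactly one): w ∉ A.
(iv): u matches w: u ∉ A.
Suppose v ∈ A: no assignment then satisfies all the clues, so v ∉ A.

1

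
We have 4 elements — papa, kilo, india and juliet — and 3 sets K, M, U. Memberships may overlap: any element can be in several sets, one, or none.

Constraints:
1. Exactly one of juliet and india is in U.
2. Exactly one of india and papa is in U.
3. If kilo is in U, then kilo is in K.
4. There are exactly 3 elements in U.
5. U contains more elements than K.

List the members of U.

U = {juliet, kilo, papa}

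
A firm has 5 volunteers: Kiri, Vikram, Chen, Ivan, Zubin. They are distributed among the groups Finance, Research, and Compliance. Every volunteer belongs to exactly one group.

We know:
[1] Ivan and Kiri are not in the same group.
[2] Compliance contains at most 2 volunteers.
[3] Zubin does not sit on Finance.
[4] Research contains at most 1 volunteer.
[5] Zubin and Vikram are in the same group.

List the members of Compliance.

Compliance = {Vikram, Zubin}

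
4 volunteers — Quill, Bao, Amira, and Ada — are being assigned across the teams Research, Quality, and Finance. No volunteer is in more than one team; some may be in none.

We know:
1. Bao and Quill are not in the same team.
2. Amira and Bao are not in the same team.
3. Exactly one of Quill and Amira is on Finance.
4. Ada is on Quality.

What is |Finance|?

1

From (4): Ada ∈ Quality.
Suppose Bao ∈ Finance: no assignment then satisfies all the clues, so Bao ∉ Finance.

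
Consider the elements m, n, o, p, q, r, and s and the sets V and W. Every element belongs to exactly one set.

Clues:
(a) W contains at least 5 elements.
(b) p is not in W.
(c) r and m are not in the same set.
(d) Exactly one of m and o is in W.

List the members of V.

From (b): p ∉ W.
Only one set left: p ∈ V.
Suppose m ∉ V: no assignment then satisfies all the clues, so m ∈ V.

V = {m, p}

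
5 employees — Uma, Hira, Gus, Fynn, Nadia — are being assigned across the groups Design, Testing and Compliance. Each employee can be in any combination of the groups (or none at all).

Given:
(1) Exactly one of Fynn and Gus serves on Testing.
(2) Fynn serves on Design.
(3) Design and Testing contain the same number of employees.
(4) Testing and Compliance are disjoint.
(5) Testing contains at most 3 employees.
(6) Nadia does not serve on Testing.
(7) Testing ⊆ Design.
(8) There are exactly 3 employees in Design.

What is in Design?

Design = {Fynn, Hira, Uma}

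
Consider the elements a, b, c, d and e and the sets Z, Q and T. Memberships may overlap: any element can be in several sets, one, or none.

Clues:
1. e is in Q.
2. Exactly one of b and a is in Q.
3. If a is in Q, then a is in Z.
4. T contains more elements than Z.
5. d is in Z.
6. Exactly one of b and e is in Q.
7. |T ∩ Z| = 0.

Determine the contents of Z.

Z = {a, d}

From (1): e ∈ Q.
From (5): d ∈ Z.
(6) (exactly one): b ∉ Q.
(2) (exactly one): a ∈ Q.
(3): a ∈ Z.
Suppose b ∈ Z: no assignment then satisfies all the clues, so b ∉ Z.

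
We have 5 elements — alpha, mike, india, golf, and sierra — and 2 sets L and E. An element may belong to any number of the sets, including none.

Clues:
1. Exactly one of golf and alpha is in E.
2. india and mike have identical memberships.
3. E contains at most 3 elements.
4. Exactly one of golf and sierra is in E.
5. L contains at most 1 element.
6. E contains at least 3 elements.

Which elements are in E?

E = {golf, india, mike}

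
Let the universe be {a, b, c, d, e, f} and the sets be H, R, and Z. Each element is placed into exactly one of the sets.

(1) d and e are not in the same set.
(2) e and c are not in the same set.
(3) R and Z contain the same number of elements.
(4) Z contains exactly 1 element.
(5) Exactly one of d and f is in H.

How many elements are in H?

4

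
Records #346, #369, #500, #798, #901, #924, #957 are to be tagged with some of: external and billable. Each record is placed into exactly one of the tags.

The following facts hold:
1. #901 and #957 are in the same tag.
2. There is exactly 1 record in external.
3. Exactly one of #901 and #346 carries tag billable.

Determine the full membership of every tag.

external = {#346}; billable = {#369, #500, #798, #901, #924, #957}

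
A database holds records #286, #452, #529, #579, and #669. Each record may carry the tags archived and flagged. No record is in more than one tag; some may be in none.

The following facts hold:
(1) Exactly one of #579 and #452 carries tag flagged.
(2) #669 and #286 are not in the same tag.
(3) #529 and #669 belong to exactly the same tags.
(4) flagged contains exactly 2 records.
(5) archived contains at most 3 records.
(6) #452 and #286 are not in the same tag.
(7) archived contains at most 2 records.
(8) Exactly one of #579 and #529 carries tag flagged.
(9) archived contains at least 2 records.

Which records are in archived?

archived = {#529, #669}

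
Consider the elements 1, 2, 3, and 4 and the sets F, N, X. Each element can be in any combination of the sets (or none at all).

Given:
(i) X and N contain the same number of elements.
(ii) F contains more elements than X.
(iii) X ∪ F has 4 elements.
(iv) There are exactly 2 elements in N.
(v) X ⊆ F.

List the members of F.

F = {1, 2, 3, 4}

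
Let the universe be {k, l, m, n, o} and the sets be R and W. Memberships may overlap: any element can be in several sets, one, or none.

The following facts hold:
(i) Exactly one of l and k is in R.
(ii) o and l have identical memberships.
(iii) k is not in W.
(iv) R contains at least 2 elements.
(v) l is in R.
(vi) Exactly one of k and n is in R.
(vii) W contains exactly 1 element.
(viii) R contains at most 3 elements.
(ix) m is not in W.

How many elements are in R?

From (iii): k ∉ W.
From (v): l ∈ R.
From (ix): m ∉ W.
(i) (exactly one): k ∉ R.
(ii): o matches l: o ∈ R.
(vi) (exactly one): n ∈ R.
(viii): R already has 3, so the rest are out.

3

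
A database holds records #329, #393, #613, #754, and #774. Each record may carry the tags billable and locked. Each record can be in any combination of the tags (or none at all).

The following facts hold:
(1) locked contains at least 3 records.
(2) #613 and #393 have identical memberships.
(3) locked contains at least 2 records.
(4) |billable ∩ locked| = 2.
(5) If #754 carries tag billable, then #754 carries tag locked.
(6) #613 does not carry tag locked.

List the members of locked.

From (6): #613 ∉ locked.
(2): #393 matches #613: #393 ∉ locked.
(1): only 3 candidates remain for locked, so all are in.

locked = {#329, #754, #774}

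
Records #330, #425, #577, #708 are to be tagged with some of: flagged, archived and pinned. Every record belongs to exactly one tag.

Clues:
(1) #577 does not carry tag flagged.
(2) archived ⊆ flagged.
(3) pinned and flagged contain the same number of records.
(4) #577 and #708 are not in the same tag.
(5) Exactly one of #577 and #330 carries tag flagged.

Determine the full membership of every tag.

flagged = {#330, #708}; archived = {}; pinned = {#425, #577}

From (1): #577 ∉ flagged.
(2) contrapositive: #577 ∉ archived.
(5) (exactly one): #330 ∈ flagged.
Only one tag left: #577 ∈ pinned.
(4): #708 ∉ pinned.
Suppose #425 ∈ flagged: no assignment then satisfies all the clues, so #425 ∉ flagged.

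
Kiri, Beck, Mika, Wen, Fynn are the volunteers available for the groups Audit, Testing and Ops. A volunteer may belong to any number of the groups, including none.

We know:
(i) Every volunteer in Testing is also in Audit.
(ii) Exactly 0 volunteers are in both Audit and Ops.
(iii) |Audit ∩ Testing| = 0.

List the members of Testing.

Testing = {}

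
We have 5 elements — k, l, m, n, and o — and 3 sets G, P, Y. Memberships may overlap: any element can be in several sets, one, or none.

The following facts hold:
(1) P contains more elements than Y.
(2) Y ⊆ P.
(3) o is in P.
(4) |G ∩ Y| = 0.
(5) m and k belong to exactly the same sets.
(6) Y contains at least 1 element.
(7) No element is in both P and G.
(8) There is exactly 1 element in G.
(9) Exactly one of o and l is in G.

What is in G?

From (3): o ∈ P.
(7) (disjoint): o ∉ G.
(9) (exactly one): l ∈ G.
(7) (disjoint): l ∉ P.
(8): G already has 1, so the rest are out.
(2) contrapositive: l ∉ Y.

G = {l}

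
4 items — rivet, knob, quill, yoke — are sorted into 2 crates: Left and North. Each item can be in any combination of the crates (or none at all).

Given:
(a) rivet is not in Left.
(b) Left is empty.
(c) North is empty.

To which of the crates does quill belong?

quill: none

From (a): rivet ∉ Left.
(b): Left already has 0, so the rest are out.
(c): North already has 0, so the rest are out.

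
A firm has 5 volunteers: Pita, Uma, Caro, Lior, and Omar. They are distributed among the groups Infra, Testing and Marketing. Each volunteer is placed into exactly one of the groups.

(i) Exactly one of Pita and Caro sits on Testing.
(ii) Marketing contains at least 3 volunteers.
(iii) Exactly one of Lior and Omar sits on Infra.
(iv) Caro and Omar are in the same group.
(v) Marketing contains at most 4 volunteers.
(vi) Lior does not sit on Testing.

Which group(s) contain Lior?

From (vi): Lior ∉ Testing.
Suppose Lior ∉ Infra: no assignment then satisfies all the clues, so Lior ∈ Infra.

Lior: Infra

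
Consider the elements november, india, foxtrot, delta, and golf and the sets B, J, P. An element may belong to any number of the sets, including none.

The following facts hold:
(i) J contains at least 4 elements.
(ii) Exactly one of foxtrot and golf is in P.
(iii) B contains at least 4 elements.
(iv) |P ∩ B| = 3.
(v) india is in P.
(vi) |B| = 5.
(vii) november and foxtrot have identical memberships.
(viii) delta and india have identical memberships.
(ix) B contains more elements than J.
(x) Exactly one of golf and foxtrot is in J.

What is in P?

P = {delta, golf, india}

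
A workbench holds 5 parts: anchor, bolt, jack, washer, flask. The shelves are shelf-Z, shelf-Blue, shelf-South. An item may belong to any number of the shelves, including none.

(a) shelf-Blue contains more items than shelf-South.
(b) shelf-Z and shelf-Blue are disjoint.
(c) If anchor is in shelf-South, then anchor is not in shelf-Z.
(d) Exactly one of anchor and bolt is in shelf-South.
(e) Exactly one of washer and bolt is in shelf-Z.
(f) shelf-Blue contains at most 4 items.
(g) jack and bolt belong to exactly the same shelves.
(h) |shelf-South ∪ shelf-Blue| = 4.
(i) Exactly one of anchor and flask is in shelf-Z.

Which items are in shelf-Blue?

shelf-Blue = {anchor, bolt, jack}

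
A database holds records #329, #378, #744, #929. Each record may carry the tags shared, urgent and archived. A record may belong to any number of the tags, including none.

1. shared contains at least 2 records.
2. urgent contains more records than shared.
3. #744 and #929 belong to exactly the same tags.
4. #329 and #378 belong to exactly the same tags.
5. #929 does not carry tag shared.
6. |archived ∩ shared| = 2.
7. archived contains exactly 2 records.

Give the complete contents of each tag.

shared = {#329, #378}; urgent = {#329, #378, #744, #929}; archived = {#329, #378}

From (5): #929 ∉ shared.
(3): #744 matches #929: #744 ∉ shared.
(1): only 2 candidates remain for shared, so all are in.
Suppose #329 ∉ urgent: no assignment then satisfies all the clues, so #329 ∈ urgent.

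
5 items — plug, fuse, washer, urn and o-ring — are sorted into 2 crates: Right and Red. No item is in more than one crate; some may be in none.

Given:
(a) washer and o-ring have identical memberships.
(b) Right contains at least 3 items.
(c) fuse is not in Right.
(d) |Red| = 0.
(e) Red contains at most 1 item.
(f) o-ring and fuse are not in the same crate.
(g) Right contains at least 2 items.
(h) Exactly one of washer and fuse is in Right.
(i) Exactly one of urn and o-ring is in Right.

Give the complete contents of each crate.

From (c): fuse ∉ Right.
(d): Red already has 0, so the rest are out.
(h) (exactly one): washer ∈ Right.
(a): o-ring matches washer: o-ring ∈ Right.
(i) (exactly one): urn ∉ Right.
(b): only 3 candidates remain for Right, so all are in.

Right = {o-ring, plug, washer}; Red = {}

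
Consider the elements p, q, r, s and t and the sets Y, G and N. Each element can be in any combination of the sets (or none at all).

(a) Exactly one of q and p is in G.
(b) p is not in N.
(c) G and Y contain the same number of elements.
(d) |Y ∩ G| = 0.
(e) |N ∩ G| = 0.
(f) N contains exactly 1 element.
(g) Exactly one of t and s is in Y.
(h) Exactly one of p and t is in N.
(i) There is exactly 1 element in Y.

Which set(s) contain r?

r: none

From (b): p ∉ N.
(h) (exactly one): t ∈ N.
(f): N already has 1, so the rest are out.
Suppose r ∈ Y: no assignment then satisfies all the clues, so r ∉ Y.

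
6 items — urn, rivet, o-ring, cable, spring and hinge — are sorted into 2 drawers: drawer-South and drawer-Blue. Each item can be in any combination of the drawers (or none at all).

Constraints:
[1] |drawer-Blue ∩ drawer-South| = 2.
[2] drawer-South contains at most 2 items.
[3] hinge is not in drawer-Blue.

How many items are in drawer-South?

2

From (3): hinge ∉ drawer-Blue.
Suppose hinge ∈ drawer-South: no assignment then satisfies all the clues, so hinge ∉ drawer-South.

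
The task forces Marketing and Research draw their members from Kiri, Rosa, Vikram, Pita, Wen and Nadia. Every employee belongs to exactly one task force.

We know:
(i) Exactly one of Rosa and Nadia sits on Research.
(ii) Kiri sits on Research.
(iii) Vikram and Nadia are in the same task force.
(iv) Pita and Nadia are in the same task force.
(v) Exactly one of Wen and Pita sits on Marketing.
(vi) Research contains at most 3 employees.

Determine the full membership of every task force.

Marketing = {Nadia, Pita, Vikram}; Research = {Kiri, Rosa, Wen}

From (ii): Kiri ∈ Research.
Suppose Rosa ∈ Marketing: no assignment then satisfies all the clues, so Rosa ∉ Marketing.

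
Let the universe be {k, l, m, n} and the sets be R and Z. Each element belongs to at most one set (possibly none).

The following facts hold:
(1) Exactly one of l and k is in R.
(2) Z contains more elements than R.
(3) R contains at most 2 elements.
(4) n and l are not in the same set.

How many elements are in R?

1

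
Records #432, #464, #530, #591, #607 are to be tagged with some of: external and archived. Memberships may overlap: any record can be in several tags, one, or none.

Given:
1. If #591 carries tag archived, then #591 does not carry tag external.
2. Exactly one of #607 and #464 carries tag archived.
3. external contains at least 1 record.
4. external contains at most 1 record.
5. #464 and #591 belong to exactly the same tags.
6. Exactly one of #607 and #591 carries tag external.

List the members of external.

external = {#607}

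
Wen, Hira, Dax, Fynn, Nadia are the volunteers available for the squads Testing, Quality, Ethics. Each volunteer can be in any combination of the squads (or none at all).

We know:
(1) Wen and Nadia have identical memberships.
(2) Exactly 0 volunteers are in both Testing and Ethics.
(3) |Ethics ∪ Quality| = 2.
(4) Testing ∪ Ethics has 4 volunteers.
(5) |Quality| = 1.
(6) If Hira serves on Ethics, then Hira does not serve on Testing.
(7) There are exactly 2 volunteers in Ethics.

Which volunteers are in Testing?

Testing = {Nadia, Wen}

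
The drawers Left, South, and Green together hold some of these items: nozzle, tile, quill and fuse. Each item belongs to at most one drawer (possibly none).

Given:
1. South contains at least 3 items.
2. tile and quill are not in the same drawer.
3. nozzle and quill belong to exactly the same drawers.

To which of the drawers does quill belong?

quill: South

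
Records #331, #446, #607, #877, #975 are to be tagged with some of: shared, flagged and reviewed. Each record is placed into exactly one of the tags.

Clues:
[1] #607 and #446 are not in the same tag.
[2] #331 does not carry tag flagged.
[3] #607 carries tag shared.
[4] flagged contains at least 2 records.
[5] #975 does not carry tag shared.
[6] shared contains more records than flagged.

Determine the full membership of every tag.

shared = {#331, #607, #877}; flagged = {#446, #975}; reviewed = {}

From (2): #331 ∉ flagged.
From (3): #607 ∈ shared.
From (5): #975 ∉ shared.
(1): #446 ∉ shared.
Suppose #331 ∉ shared: no assignment then satisfies all the clues, so #331 ∈ shared.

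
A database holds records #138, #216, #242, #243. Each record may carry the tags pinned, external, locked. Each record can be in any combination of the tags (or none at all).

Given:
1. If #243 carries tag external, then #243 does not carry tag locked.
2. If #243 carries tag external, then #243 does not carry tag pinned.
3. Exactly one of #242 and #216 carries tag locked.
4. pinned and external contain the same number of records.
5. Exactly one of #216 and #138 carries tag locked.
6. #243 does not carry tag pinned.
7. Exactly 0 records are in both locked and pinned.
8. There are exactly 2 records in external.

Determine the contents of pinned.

From (6): #243 ∉ pinned.
Suppose #138 ∉ pinned: no assignment then satisfies all the clues, so #138 ∈ pinned.

pinned = {#138, #242}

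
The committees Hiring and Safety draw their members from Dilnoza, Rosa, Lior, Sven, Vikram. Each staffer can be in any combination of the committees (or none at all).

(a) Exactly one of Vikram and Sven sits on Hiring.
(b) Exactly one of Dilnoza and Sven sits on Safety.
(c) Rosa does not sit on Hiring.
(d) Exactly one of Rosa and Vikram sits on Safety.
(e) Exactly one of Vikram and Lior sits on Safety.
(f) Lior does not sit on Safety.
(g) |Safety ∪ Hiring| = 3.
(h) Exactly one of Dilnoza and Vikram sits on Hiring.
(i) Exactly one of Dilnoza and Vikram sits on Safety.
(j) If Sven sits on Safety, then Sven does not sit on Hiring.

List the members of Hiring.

Hiring = {Lior, Vikram}

From (c): Rosa ∉ Hiring.
From (f): Lior ∉ Safety.
(e) (exactly one): Vikram ∈ Safety.
(i) (exactly one): Dilnoza ∉ Safety.
(b) (exactly one): Sven ∈ Safety.
(d) (exactly one): Rosa ∉ Safety.
(j): Sven ∉ Hiring.
(a) (exactly one): Vikram ∈ Hiring.
(h) (exactly one): Dilnoza ∉ Hiring.
Suppose Lior ∉ Hiring: no assignment then satisfies all the clues, so Lior ∈ Hiring.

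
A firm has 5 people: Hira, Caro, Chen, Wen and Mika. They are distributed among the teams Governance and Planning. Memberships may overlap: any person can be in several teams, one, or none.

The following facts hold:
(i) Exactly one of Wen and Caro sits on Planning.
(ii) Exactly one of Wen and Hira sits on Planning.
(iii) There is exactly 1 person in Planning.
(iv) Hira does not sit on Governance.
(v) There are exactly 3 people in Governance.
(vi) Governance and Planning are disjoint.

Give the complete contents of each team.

Governance = {Caro, Chen, Mika}; Planning = {Wen}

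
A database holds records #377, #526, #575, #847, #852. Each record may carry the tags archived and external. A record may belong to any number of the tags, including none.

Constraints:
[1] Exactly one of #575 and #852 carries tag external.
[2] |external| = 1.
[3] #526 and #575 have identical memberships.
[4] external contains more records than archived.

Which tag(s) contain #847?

#847: none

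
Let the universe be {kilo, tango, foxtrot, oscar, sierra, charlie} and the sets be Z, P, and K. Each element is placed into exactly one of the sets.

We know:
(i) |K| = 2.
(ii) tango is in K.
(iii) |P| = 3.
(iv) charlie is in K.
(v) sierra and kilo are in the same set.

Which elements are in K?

K = {charlie, tango}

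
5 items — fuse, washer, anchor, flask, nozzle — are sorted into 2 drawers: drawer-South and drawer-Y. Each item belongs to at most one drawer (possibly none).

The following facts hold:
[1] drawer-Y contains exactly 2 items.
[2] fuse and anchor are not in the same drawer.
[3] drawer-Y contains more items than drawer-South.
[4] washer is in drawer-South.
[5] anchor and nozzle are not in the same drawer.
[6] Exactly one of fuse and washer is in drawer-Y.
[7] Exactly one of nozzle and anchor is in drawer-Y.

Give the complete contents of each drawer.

drawer-South = {washer}; drawer-Y = {fuse, nozzle}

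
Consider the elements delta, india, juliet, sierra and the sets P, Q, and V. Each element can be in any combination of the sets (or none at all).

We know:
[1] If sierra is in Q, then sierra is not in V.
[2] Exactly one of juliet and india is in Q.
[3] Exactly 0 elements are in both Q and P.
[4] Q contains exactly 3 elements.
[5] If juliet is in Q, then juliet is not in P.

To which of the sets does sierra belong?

sierra: Q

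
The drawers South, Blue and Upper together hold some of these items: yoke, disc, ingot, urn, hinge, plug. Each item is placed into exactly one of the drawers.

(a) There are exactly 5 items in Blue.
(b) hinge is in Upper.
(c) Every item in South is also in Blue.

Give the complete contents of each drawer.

South = {}; Blue = {disc, ingot, plug, urn, yoke}; Upper = {hinge}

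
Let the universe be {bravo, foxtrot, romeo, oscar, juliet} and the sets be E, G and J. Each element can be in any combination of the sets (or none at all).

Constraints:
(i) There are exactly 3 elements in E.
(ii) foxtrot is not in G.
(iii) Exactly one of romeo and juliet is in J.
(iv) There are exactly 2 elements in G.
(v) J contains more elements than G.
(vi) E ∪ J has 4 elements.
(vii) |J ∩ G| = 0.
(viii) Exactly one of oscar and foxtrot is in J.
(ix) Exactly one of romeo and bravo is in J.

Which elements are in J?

J = {bravo, foxtrot, juliet}

From (ii): foxtrot ∉ G.
Suppose bravo ∉ J: no assignment then satisfies all the clues, so bravo ∈ J.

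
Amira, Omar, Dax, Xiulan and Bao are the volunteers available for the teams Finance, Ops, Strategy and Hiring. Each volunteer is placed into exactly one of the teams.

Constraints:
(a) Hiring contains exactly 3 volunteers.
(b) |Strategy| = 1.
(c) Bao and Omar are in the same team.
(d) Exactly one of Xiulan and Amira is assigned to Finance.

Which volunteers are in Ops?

Ops = {}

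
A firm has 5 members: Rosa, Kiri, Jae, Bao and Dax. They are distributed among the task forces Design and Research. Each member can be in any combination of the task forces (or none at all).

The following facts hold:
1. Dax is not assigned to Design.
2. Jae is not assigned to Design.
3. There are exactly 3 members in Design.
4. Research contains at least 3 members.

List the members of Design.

From (1): Dax ∉ Design.
From (2): Jae ∉ Design.
(3): only 3 candidates remain for Design, so all are in.

Design = {Bao, Kiri, Rosa}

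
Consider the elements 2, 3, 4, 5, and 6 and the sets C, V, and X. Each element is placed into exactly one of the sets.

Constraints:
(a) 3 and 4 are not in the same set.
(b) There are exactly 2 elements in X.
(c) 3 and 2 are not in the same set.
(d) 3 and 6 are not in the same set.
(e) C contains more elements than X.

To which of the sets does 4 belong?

4: C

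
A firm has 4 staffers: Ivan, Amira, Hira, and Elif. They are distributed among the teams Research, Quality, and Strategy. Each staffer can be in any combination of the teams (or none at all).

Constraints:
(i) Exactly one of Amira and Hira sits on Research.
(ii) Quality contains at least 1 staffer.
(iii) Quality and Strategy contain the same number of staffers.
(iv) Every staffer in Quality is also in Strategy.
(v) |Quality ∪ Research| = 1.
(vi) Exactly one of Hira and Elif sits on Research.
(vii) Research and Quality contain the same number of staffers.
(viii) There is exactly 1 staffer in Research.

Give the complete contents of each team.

Research = {Hira}; Quality = {Hira}; Strategy = {Hira}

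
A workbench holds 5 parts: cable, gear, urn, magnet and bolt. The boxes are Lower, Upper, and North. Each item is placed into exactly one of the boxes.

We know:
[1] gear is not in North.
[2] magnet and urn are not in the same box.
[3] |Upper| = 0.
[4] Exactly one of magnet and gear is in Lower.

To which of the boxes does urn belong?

urn: Lower

From (1): gear ∉ North.
(3): Upper already has 0, so the rest are out.
Only one box left: gear ∈ Lower.
(4) (exactly one): magnet ∉ Lower.
Only one box left: magnet ∈ North.
(2): urn ∉ North.
Only one box left: urn ∈ Lower.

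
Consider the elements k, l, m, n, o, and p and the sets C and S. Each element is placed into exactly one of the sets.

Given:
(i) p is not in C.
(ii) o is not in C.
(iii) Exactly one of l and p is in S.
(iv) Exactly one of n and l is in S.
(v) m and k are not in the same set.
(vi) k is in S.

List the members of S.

From (i): p ∉ C.
From (ii): o ∉ C.
From (vi): k ∈ S.
(v): m ∉ S.
Only one set left: m ∈ C.
Only one set left: o ∈ S.
Only one set left: p ∈ S.
(iii) (exactly one): l ∉ S.
(iv) (exactly one): n ∈ S.
Only one set left: l ∈ C.

S = {k, n, o, p}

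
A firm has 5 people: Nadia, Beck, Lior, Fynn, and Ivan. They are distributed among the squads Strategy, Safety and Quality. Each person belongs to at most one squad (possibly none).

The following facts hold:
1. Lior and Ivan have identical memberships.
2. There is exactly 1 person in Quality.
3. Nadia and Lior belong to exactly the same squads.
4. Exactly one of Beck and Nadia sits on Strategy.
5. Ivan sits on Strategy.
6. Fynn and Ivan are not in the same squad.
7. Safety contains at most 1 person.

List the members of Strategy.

Strategy = {Ivan, Lior, Nadia}

From (5): Ivan ∈ Strategy.
(1): Lior matches Ivan: Lior ∈ Strategy.
(3): Nadia matches Lior: Nadia ∈ Strategy.
(4) (exactly one): Beck ∉ Strategy.
(6): Fynn ∉ Strategy.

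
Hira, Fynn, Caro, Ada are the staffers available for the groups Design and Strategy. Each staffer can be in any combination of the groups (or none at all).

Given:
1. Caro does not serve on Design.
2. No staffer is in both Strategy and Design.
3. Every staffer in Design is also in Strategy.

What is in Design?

Design = {}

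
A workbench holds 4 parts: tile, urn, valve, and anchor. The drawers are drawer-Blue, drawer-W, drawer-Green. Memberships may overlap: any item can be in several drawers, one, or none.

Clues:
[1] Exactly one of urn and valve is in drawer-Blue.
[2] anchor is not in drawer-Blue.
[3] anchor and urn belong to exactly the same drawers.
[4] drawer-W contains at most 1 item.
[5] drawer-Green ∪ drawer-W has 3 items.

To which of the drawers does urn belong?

urn: drawer-Green

From (2): anchor ∉ drawer-Blue.
(3): urn matches anchor: urn ∉ drawer-Blue.
(1) (exactly one): valve ∈ drawer-Blue.
Suppose urn ∈ drawer-W: no assignment then satisfies all the clues, so urn ∉ drawer-W.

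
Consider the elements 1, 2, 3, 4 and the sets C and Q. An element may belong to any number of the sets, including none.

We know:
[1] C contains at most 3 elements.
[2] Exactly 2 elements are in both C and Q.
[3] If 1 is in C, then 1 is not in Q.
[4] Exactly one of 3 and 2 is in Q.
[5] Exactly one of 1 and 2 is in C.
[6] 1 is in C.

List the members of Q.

Q = {3, 4}

From (6): 1 ∈ C.
(3): 1 ∉ Q.
(5) (exactly one): 2 ∉ C.
Suppose 2 ∈ Q: no assignment then satisfies all the clues, so 2 ∉ Q.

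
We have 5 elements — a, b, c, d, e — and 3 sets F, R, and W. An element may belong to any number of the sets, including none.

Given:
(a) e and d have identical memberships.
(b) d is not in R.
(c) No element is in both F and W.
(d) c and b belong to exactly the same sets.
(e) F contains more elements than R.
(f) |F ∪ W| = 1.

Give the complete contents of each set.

F = {a}; R = {}; W = {}

From (b): d ∉ R.
(a): e matches d: e ∉ R.
Suppose a ∉ F: no assignment then satisfies all the clues, so a ∈ F.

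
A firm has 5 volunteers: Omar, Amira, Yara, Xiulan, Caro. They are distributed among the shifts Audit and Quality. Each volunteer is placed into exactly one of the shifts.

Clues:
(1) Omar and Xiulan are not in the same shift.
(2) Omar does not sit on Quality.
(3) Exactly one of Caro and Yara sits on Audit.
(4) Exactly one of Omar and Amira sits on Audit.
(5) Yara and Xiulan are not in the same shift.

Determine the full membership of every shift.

From (2): Omar ∉ Quality.
Only one shift left: Omar ∈ Audit.
(1): Xiulan ∉ Audit.
(4) (exactly one): Amira ∉ Audit.
Only one shift left: Amira ∈ Quality.
Only one shift left: Xiulan ∈ Quality.
(5): Yara ∉ Quality.
Only one shift left: Yara ∈ Audit.
(3) (exactly one): Caro ∉ Audit.
Only one shift left: Caro ∈ Quality.

Audit = {Omar, Yara}; Quality = {Amira, Caro, Xiulan}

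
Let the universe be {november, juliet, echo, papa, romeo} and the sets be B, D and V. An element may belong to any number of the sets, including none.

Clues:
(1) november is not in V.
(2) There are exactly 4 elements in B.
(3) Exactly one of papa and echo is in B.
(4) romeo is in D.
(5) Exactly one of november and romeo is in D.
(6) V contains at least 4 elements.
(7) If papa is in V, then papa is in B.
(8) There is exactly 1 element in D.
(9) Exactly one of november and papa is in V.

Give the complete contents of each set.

From (1): november ∉ V.
From (4): romeo ∈ D.
(5) (exactly one): november ∉ D.
(6): only 4 candidates remain for V, so all are in.
(7): papa ∈ B.
(8): D already has 1, so the rest are out.
(3) (exactly one): echo ∉ B.
(2): only 4 candidates remain for B, so all are in.

B = {juliet, november, papa, romeo}; D = {romeo}; V = {echo, juliet, papa, romeo}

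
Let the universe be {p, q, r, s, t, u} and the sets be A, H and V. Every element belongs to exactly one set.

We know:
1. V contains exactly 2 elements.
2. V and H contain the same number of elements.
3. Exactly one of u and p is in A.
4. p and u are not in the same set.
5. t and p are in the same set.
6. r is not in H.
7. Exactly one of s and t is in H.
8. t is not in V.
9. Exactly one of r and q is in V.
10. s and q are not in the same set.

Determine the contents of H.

H = {p, t}

From (6): r ∉ H.
From (8): t ∉ V.
(5): p matches t: p ∉ V.
Suppose p ∉ H: no assignment then satisfies all the clues, so p ∈ H.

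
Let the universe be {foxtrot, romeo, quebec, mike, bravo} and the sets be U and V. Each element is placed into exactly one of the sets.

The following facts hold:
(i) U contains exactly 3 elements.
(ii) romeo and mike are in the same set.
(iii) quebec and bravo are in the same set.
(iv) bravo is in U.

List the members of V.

V = {mike, romeo}

From (iv): bravo ∈ U.
(iii): quebec matches bravo: quebec ∈ U.
Suppose foxtrot ∈ V: no assignment then satisfies all the clues, so foxtrot ∉ V.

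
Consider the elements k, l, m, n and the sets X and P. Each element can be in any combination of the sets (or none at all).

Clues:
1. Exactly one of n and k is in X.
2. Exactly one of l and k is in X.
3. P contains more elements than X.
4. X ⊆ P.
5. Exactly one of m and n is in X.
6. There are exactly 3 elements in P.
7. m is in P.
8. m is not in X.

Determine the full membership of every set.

From (7): m ∈ P.
From (8): m ∉ X.
(5) (exactly one): n ∈ X.
(1) (exactly one): k ∉ X.
(2) (exactly one): l ∈ X.
(4) with l ∈ X: l ∈ P.
(4) with n ∈ X: n ∈ P.
(6): P already has 3, so the rest are out.

X = {l, n}; P = {l, m, n}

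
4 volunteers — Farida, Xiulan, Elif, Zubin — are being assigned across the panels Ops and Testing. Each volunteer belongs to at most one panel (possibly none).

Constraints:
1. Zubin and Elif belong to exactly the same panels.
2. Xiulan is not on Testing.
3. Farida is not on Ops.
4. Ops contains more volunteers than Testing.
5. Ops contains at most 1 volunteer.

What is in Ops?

Ops = {Xiulan}

From (2): Xiulan ∉ Testing.
From (3): Farida ∉ Ops.
Suppose Xiulan ∉ Ops: no assignment then satisfies all the clues, so Xiulan ∈ Ops.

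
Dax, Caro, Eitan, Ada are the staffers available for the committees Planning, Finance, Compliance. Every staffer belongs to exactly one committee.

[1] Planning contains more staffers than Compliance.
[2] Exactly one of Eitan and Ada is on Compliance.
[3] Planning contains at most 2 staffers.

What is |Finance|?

1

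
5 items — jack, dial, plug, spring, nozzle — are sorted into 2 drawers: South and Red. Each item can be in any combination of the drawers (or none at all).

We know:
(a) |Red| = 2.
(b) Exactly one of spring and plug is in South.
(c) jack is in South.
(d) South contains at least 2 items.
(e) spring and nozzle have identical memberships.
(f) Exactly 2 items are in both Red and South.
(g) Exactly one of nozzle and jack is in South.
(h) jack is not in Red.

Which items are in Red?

Red = {dial, plug}

From (c): jack ∈ South.
From (h): jack ∉ Red.
(g) (exactly one): nozzle ∉ South.
(e): spring matches nozzle: spring ∉ South.
(b) (exactly one): plug ∈ South.
Suppose dial ∉ Red: no assignment then satisfies all the clues, so dial ∈ Red.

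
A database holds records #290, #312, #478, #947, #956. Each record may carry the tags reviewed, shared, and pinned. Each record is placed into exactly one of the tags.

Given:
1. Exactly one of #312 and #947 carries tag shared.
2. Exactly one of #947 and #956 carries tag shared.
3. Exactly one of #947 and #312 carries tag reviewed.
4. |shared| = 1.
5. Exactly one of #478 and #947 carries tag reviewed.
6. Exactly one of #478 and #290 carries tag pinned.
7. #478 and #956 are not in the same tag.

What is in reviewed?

reviewed = {#312, #478}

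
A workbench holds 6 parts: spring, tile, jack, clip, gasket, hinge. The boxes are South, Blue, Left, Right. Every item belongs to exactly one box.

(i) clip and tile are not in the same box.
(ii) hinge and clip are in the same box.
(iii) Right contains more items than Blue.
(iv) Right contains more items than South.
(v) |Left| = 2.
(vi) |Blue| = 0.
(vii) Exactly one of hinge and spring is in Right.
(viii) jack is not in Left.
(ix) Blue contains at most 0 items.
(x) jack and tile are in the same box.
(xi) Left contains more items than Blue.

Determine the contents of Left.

Left = {clip, hinge}

From (viii): jack ∉ Left.
(vi): Blue already has 0, so the rest are out.
(x): tile matches jack: tile ∉ Left.
Suppose spring ∈ Left: no assignment then satisfies all the clues, so spring ∉ Left.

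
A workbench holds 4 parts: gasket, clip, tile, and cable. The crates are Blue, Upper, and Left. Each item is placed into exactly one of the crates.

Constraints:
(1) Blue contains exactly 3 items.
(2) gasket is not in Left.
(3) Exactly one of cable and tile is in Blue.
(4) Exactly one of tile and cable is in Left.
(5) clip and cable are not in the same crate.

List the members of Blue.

Blue = {clip, gasket, tile}

From (2): gasket ∉ Left.
Suppose gasket ∉ Blue: no assignment then satisfies all the clues, so gasket ∈ Blue.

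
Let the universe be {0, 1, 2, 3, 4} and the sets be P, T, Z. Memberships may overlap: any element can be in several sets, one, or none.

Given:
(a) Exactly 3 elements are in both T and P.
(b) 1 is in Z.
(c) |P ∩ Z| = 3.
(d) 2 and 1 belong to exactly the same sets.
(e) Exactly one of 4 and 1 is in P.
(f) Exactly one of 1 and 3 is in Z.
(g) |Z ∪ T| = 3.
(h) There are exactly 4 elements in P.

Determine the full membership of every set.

P = {0, 1, 2, 3}; T = {0, 1, 2}; Z = {0, 1, 2}

From (b): 1 ∈ Z.
(d): 2 matches 1: 2 ∈ Z.
(f) (exactly one): 3 ∉ Z.
Suppose 0 ∉ P: no assignment then satisfies all the clues, so 0 ∈ P.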